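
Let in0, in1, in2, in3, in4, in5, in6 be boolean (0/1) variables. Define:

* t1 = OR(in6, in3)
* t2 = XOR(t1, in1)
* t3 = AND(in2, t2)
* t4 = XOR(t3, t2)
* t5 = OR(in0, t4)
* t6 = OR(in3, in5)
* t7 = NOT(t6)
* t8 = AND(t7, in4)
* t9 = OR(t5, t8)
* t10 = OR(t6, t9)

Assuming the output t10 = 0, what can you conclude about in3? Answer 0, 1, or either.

0

t10 = OR(t6, t9) must be 0, so both t6 = 0 and t9 = 0.
Every assignment with t10 = 0 has in3 = 0; there are 6 such assignment(s).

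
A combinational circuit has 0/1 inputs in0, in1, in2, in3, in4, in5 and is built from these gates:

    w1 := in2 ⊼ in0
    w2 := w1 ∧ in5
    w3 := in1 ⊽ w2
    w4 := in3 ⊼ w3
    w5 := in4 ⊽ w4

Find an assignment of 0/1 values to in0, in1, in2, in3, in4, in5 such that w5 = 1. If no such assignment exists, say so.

in0=1, in1=0, in2=1, in3=1, in4=0, in5=0

w5 = in4 ⊽ w4 must be 1, so both in4 = 0 and w4 = 0.
Check with in0=1, in1=0, in2=1, in3=1, in4=0, in5=0:
w1 = in2 ⊼ in0 = 1 ⊼ 1 = 0
w2 = w1 ∧ in5 = 0 ∧ 0 = 0
w3 = in1 ⊽ w2 = 0 ⊽ 0 = 1
w4 = in3 ⊼ w3 = 1 ⊼ 1 = 0
w5 = in4 ⊽ w4 = 0 ⊽ 0 = 1
So w5 = 1 as required.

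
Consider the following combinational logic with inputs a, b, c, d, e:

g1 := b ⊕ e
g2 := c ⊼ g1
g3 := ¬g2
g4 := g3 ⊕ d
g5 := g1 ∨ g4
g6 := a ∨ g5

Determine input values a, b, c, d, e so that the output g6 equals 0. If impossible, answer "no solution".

a=0, b=0, c=1, d=0, e=0

g6 = a ∨ g5 must be 0, so both a = 0 and g5 = 0.
Check with a=0, b=0, c=1, d=0, e=0:
g1 = b ⊕ e = 0 ⊕ 0 = 0
g2 = c ⊼ g1 = 1 ⊼ 0 = 1
g3 = ¬g2 = ¬1 = 0
g4 = g3 ⊕ d = 0 ⊕ 0 = 0
g5 = g1 ∨ g4 = 0 ∨ 0 = 0
g6 = a ∨ g5 = 0 ∨ 0 = 0
So g6 = 0 as required.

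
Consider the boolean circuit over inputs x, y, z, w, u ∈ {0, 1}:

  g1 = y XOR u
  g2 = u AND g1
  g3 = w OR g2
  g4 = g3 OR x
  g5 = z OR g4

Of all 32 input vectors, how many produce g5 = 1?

g5 = z OR g4 must be 1, so at least one of z, g4 is 1.
Enumerating the 32 input combinations, 29 give g5 = 1 and 3 give g5 = 0.

29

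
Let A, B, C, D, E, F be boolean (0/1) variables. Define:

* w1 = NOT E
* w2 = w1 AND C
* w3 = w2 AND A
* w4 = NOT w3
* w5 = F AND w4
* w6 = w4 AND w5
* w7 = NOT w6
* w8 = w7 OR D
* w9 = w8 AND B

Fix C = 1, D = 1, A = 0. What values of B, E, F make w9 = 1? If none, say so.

Check with C = 1, D = 1, A = 0 and B=1, E=1, F=0:
w1 = NOT E = NOT 1 = 0
w2 = w1 AND C = 0 AND 1 = 0
w3 = w2 AND A = 0 AND 0 = 0
w4 = NOT w3 = NOT 0 = 1
w5 = F AND w4 = 0 AND 1 = 0
w6 = w4 AND w5 = 1 AND 0 = 0
w7 = NOT w6 = NOT 0 = 1
w8 = w7 OR D = 1 OR 1 = 1
w9 = w8 AND B = 1 AND 1 = 1
So w9 = 1.

B=1, E=1, F=0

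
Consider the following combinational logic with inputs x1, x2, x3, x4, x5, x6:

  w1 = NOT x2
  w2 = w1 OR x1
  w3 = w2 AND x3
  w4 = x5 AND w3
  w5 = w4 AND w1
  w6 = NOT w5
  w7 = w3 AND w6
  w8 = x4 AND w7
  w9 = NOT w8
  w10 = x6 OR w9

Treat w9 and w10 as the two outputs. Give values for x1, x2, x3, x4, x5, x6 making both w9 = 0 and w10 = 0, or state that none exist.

Check with x1=0 x2=0 x3=1 x4=1 x5=0 x6=0:
w1 = NOT x2 = NOT 0 = 1
w2 = w1 OR x1 = 1 OR 0 = 1
w3 = w2 AND x3 = 1 AND 1 = 1
w4 = x5 AND w3 = 0 AND 1 = 0
w5 = w4 AND w1 = 0 AND 1 = 0
w6 = NOT w5 = NOT 0 = 1
w7 = w3 AND w6 = 1 AND 1 = 1
w8 = x4 AND w7 = 1 AND 1 = 1
w9 = NOT w8 = NOT 1 = 0
w10 = x6 OR w9 = 0 OR 0 = 0
So w9 = 0 and w10 = 0.

x1=0 x2=0 x3=1 x4=1 x5=0 x6=0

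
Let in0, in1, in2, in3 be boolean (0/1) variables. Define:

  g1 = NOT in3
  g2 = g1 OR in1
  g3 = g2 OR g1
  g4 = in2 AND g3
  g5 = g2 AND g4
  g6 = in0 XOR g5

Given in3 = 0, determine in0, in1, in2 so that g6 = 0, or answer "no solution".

in0=1, in1=0, in2=1

g6 = in0 XOR g5 must be 0, so in0 and g5 are equal.
Check with in3 = 0 and in0=1, in1=0, in2=1:
g1 = NOT in3 = NOT 0 = 1
g2 = g1 OR in1 = 1 OR 0 = 1
g3 = g2 OR g1 = 1 OR 1 = 1
g4 = in2 AND g3 = 1 AND 1 = 1
g5 = g2 AND g4 = 1 AND 1 = 1
g6 = in0 XOR g5 = 1 XOR 1 = 0
So g6 = 0.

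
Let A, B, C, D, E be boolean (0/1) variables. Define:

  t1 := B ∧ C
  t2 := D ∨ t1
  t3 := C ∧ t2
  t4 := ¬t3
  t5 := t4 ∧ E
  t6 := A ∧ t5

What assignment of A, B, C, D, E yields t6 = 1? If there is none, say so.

t6 = A ∧ t5 must be 1, so both A = 1 and t5 = 1.
t5 = t4 ∧ E must be 1, so both t4 = 1 and E = 1.
Check with A=1, B=1, C=0, D=0, E=1:
t1 = B ∧ C = 1 ∧ 0 = 0
t2 = D ∨ t1 = 0 ∨ 0 = 0
t3 = C ∧ t2 = 0 ∧ 0 = 0
t4 = ¬t3 = ¬0 = 1
t5 = t4 ∧ E = 1 ∧ 1 = 1
t6 = A ∧ t5 = 1 ∧ 1 = 1
So t6 = 1 as required.

A=1, B=1, C=0, D=0, E=1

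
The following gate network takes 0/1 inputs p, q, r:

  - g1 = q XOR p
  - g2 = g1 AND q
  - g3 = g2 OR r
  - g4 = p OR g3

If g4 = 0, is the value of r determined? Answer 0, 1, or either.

0

g4 = p OR g3 must be 0, so both p = 0 and g3 = 0.
Every assignment with g4 = 0 has r = 0; there are 1 such assignment(s).
  p=0, q=0, r=0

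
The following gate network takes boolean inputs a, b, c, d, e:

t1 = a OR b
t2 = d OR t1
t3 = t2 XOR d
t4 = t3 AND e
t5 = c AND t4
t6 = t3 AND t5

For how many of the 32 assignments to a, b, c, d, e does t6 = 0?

t6 = t3 AND t5 must be 0, so at least one of t3, t5 is 0.
Enumerating the 32 input combinations, 29 give t6 = 0 and 3 give t6 = 1.

29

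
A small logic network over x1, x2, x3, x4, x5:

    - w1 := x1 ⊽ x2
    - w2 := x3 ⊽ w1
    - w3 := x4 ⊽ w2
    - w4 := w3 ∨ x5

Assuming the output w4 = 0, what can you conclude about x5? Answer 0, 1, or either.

w4 = w3 ∨ x5 must be 0, so both w3 = 0 and x5 = 0.
w3 = x4 ⊽ w2 must be 0, so at least one of x4, w2 is 1.
Every assignment with w4 = 0 has x5 = 0; there are 11 such assignment(s).

0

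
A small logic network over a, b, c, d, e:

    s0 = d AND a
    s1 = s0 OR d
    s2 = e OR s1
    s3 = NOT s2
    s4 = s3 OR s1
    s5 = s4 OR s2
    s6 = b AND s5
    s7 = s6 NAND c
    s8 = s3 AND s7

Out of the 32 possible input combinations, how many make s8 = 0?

26

s8 = s3 AND s7 must be 0, so at least one of s3, s7 is 0.
Enumerating the 32 input combinations, 26 give s8 = 0 and 6 give s8 = 1.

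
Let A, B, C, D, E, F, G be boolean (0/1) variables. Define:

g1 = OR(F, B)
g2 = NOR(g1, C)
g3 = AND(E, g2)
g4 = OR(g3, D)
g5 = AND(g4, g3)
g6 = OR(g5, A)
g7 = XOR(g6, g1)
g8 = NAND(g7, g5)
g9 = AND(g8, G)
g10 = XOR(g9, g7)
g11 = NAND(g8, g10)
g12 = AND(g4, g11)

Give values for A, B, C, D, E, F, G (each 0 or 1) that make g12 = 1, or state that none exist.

g12 = AND(g4, g11) must be 1, so both g4 = 1 and g11 = 1.
g4 = OR(g3, D) must be 1, so at least one of g3, D is 1.
g11 = NAND(g8, g10) must be 1, so at least one of g8, g10 is 0.
Check with A=1, B=0, C=1, D=1, E=1, F=0, G=1:
g1 = OR(F, B) = OR(0, 0) = 0
g2 = NOR(g1, C) = NOR(0, 1) = 0
g3 = AND(E, g2) = AND(1, 0) = 0
g4 = OR(g3, D) = OR(0, 1) = 1
g5 = AND(g4, g3) = AND(1, 0) = 0
g6 = OR(g5, A) = OR(0, 1) = 1
g7 = XOR(g6, g1) = XOR(1, 0) = 1
g8 = NAND(g7, g5) = NAND(1, 0) = 1
g9 = AND(g8, G) = AND(1, 1) = 1
g10 = XOR(g9, g7) = XOR(1, 1) = 0
g11 = NAND(g8, g10) = NAND(1, 0) = 1
g12 = AND(g4, g11) = AND(1, 1) = 1
So g12 = 1 as required.

A=1, B=0, C=1, D=1, E=1, F=0, G=1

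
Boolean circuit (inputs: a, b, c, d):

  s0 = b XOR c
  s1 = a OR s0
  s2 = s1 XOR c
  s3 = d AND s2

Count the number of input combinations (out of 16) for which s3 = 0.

12

s3 = d AND s2 must be 0, so at least one of d, s2 is 0.
Enumerating the 16 input combinations, 12 give s3 = 0 and 4 give s3 = 1.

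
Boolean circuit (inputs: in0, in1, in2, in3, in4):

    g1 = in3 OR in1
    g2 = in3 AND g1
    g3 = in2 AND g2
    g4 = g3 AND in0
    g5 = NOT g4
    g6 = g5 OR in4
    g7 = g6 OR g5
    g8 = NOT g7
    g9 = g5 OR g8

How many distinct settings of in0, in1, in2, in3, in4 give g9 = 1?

g9 = g5 OR g8 must be 1, so at least one of g5, g8 is 1.
Enumerating the 32 input combinations, 30 give g9 = 1 and 2 give g9 = 0.

30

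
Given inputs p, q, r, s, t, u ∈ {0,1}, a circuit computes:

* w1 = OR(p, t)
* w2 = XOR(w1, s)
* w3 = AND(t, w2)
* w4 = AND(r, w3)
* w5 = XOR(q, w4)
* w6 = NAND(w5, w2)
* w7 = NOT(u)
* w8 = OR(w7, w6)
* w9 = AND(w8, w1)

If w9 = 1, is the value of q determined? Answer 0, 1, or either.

Both values of q occur among assignments with w9 = 1:
  q=0: p=0, q=0, r=0, s=0, t=1, u=0
  q=1: p=0, q=1, r=0, s=0, t=1, u=0

either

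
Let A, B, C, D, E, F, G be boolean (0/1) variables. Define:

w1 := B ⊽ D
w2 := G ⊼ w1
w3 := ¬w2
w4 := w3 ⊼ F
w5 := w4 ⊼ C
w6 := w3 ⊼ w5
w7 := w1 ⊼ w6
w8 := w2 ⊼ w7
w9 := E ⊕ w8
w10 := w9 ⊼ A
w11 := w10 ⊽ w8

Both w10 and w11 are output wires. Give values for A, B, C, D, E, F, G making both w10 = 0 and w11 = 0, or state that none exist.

Check with A=1, B=0, C=0, D=0, E=0, F=1, G=0:
w1 = B ⊽ D = 0 ⊽ 0 = 1
w2 = G ⊼ w1 = 0 ⊼ 1 = 1
w3 = ¬w2 = ¬1 = 0
w4 = w3 ⊼ F = 0 ⊼ 1 = 1
w5 = w4 ⊼ C = 1 ⊼ 0 = 1
w6 = w3 ⊼ w5 = 0 ⊼ 1 = 1
w7 = w1 ⊼ w6 = 1 ⊼ 1 = 0
w8 = w2 ⊼ w7 = 1 ⊼ 0 = 1
w9 = E ⊕ w8 = 0 ⊕ 1 = 1
w10 = w9 ⊼ A = 1 ⊼ 1 = 0
w11 = w10 ⊽ w8 = 0 ⊽ 1 = 0
So w10 = 0 and w11 = 0.

A=1, B=0, C=0, D=0, E=0, F=1, G=0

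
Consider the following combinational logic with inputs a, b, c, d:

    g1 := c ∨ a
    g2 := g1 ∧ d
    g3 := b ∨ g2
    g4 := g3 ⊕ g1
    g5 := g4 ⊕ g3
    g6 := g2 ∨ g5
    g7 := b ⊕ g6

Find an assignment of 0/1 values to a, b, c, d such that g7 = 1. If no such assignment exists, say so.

a=1 b=0 c=1 d=1

g7 = b ⊕ g6 must be 1, so b and g6 differ.
Check with a=1 b=0 c=1 d=1:
g1 = c ∨ a = 1 ∨ 1 = 1
g2 = g1 ∧ d = 1 ∧ 1 = 1
g3 = b ∨ g2 = 0 ∨ 1 = 1
g4 = g3 ⊕ g1 = 1 ⊕ 1 = 0
g5 = g4 ⊕ g3 = 0 ⊕ 1 = 1
g6 = g2 ∨ g5 = 1 ∨ 1 = 1
g7 = b ⊕ g6 = 0 ⊕ 1 = 1
So g7 = 1 as required.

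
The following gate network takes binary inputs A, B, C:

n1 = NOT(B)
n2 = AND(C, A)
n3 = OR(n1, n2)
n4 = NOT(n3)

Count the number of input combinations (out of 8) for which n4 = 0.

n4 = NOT(n3) must be 0, so n3 = 1.
Enumerating the 8 input combinations, 5 give n4 = 0 and 3 give n4 = 1.

5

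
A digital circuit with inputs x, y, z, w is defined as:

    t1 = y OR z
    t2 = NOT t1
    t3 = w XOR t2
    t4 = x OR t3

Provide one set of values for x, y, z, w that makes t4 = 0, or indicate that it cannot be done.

Check with x=0, y=1, z=1, w=0:
t1 = y OR z = 1 OR 1 = 1
t2 = NOT t1 = NOT 1 = 0
t3 = w XOR t2 = 0 XOR 0 = 0
t4 = x OR t3 = 0 OR 0 = 0
So t4 = 0 as required.

x=0, y=1, z=1, w=0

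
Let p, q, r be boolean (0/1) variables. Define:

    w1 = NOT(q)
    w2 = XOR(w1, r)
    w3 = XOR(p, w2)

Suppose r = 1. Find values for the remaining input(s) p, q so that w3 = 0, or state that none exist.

Check with r = 1 and p=1, q=1:
w1 = NOT(q) = NOT 1 = 0
w2 = XOR(w1, r) = XOR(0, 1) = 1
w3 = XOR(p, w2) = XOR(1, 1) = 0
So w3 = 0.

p=1, q=1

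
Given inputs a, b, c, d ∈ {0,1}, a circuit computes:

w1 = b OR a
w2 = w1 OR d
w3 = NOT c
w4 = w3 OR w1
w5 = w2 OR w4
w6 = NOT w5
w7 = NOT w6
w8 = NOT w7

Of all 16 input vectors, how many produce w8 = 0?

w8 = NOT w7 must be 0, so w7 = 1.
Enumerating the 16 input combinations, 15 give w8 = 0 and 1 give w8 = 1.

15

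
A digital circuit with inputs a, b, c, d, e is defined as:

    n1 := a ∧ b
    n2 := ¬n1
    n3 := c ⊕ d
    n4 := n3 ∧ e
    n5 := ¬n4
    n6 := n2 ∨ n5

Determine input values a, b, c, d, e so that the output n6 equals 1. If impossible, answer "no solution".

Check with a=1, b=1, c=1, d=1, e=0:
n1 = a ∧ b = 1 ∧ 1 = 1
n2 = ¬n1 = ¬1 = 0
n3 = c ⊕ d = 1 ⊕ 1 = 0
n4 = n3 ∧ e = 0 ∧ 0 = 0
n5 = ¬n4 = ¬0 = 1
n6 = n2 ∨ n5 = 0 ∨ 1 = 1
So n6 = 1 as required.

a=1, b=1, c=1, d=1, e=0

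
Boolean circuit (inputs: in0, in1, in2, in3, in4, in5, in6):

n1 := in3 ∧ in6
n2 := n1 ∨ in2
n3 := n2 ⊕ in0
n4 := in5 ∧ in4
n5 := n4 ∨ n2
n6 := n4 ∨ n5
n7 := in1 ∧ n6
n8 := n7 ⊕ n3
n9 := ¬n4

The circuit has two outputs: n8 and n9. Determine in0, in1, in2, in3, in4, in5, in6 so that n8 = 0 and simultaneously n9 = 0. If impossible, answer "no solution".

in0=1 in1=1 in2=0 in3=0 in4=1 in5=1 in6=1

Check with in0=1 in1=1 in2=0 in3=0 in4=1 in5=1 in6=1:
n1 = in3 ∧ in6 = 0 ∧ 1 = 0
n2 = n1 ∨ in2 = 0 ∨ 0 = 0
n3 = n2 ⊕ in0 = 0 ⊕ 1 = 1
n4 = in5 ∧ in4 = 1 ∧ 1 = 1
n5 = n4 ∨ n2 = 1 ∨ 0 = 1
n6 = n4 ∨ n5 = 1 ∨ 1 = 1
n7 = in1 ∧ n6 = 1 ∧ 1 = 1
n8 = n7 ⊕ n3 = 1 ⊕ 1 = 0
n9 = ¬n4 = ¬1 = 0
So n8 = 0 and n9 = 0.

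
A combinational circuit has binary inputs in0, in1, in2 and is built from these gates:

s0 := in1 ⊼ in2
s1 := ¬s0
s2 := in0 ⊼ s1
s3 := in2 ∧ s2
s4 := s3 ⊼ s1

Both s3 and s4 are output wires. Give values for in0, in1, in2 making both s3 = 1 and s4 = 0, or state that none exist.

Check with in0=0, in1=1, in2=1:
s0 = in1 ⊼ in2 = 1 ⊼ 1 = 0
s1 = ¬s0 = ¬0 = 1
s2 = in0 ⊼ s1 = 0 ⊼ 1 = 1
s3 = in2 ∧ s2 = 1 ∧ 1 = 1
s4 = s3 ⊼ s1 = 1 ⊼ 1 = 0
So s3 = 1 and s4 = 0.

in0=0, in1=1, in2=1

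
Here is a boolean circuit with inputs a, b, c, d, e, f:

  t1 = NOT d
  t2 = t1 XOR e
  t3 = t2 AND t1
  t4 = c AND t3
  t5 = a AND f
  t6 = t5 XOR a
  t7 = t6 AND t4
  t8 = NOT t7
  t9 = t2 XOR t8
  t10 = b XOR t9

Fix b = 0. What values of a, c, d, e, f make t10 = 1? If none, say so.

t10 = b XOR t9 must be 1, so b and t9 differ.
Check with b = 0 and a=0, c=1, d=0, e=1, f=0:
t1 = NOT d = NOT 0 = 1
t2 = t1 XOR e = 1 XOR 1 = 0
t3 = t2 AND t1 = 0 AND 1 = 0
t4 = c AND t3 = 1 AND 0 = 0
t5 = a AND f = 0 AND 0 = 0
t6 = t5 XOR a = 0 XOR 0 = 0
t7 = t6 AND t4 = 0 AND 0 = 0
t8 = NOT t7 = NOT 0 = 1
t9 = t2 XOR t8 = 0 XOR 1 = 1
t10 = b XOR t9 = 0 XOR 1 = 1
So t10 = 1.

a=0, c=1, d=0, e=1, f=0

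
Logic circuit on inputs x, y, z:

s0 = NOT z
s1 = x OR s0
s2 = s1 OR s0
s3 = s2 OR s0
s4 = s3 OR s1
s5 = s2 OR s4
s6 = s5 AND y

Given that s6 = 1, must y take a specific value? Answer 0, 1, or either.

1

s6 = s5 AND y must be 1, so both s5 = 1 and y = 1.
s5 = s2 OR s4 must be 1, so at least one of s2, s4 is 1.
Every assignment with s6 = 1 has y = 1; there are 3 such assignment(s).
  x=0, y=1, z=0
  x=1, y=1, z=0
  x=1, y=1, z=1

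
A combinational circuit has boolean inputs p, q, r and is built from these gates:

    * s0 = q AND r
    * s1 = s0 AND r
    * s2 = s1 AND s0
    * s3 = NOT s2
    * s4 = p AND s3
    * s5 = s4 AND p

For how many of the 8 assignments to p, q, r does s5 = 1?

3

s5 = s4 AND p must be 1, so both s4 = 1 and p = 1.
Satisfying assignments:
  p=1, q=0, r=0
  p=1, q=0, r=1
  p=1, q=1, r=0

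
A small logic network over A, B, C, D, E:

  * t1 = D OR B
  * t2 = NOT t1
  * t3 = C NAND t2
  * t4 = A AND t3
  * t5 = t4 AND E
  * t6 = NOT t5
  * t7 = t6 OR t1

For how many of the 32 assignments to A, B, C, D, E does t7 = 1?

31

t7 = t6 OR t1 must be 1, so at least one of t6, t1 is 1.
Enumerating the 32 input combinations, 31 give t7 = 1 and 1 give t7 = 0.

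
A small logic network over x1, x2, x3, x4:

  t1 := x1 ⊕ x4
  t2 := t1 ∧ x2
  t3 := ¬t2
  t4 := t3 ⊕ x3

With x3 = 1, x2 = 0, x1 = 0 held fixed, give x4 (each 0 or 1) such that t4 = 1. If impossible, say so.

With x3 = 1, x2 = 0, x1 = 0 fixed, none of the 2 settings of x4 give t4 = 1.
For example, with x4=0:
t1 = x1 ⊕ x4 = 0 ⊕ 0 = 0
t2 = t1 ∧ x2 = 0 ∧ 0 = 0
t3 = ¬t2 = ¬0 = 1
t4 = t3 ⊕ x3 = 1 ⊕ 1 = 0
giving t4 = 0 ≠ 1.

no solution exists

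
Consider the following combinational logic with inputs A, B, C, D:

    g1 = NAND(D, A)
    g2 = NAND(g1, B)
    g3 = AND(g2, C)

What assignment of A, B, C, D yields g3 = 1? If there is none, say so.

g3 = AND(g2, C) must be 1, so both g2 = 1 and C = 1.
Check with A=1 B=0 C=1 D=1:
g1 = NAND(D, A) = NAND(1, 1) = 0
g2 = NAND(g1, B) = NAND(0, 0) = 1
g3 = AND(g2, C) = AND(1, 1) = 1
So g3 = 1 as required.

A=1 B=0 C=1 D=1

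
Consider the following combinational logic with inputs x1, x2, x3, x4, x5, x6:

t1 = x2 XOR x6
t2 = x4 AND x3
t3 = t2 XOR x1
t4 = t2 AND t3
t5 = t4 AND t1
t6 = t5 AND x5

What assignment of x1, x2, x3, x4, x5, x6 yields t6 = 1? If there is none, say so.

x1=0, x2=1, x3=1, x4=1, x5=1, x6=0

Check with x1=0, x2=1, x3=1, x4=1, x5=1, x6=0:
t1 = x2 XOR x6 = 1 XOR 0 = 1
t2 = x4 AND x3 = 1 AND 1 = 1
t3 = t2 XOR x1 = 1 XOR 0 = 1
t4 = t2 AND t3 = 1 AND 1 = 1
t5 = t4 AND t1 = 1 AND 1 = 1
t6 = t5 AND x5 = 1 AND 1 = 1
So t6 = 1 as required.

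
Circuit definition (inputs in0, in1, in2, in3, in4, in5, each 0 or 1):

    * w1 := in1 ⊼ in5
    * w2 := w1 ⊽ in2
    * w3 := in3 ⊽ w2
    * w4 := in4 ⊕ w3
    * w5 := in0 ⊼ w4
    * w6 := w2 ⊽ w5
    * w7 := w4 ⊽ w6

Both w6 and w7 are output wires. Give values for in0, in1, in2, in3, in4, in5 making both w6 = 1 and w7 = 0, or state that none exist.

Check with in0=1, in1=1, in2=1, in3=1, in4=1, in5=1:
w1 = in1 ⊼ in5 = 1 ⊼ 1 = 0
w2 = w1 ⊽ in2 = 0 ⊽ 1 = 0
w3 = in3 ⊽ w2 = 1 ⊽ 0 = 0
w4 = in4 ⊕ w3 = 1 ⊕ 0 = 1
w5 = in0 ⊼ w4 = 1 ⊼ 1 = 0
w6 = w2 ⊽ w5 = 0 ⊽ 0 = 1
w7 = w4 ⊽ w6 = 1 ⊽ 1 = 0
So w6 = 1 and w7 = 0.

in0=1, in1=1, in2=1, in3=1, in4=1, in5=1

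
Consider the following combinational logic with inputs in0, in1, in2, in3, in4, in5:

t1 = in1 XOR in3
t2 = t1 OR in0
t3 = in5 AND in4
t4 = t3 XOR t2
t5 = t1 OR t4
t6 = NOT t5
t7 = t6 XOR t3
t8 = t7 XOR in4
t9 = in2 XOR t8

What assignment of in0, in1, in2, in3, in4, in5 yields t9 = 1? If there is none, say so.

t9 = in2 XOR t8 must be 1, so in2 and t8 differ.
Check with in0=0, in1=1, in2=1, in3=1, in4=1, in5=0:
t1 = in1 XOR in3 = 1 XOR 1 = 0
t2 = t1 OR in0 = 0 OR 0 = 0
t3 = in5 AND in4 = 0 AND 1 = 0
t4 = t3 XOR t2 = 0 XOR 0 = 0
t5 = t1 OR t4 = 0 OR 0 = 0
t6 = NOT t5 = NOT 0 = 1
t7 = t6 XOR t3 = 1 XOR 0 = 1
t8 = t7 XOR in4 = 1 XOR 1 = 0
t9 = in2 XOR t8 = 1 XOR 0 = 1
So t9 = 1 as required.

in0=0, in1=1, in2=1, in3=1, in4=1, in5=0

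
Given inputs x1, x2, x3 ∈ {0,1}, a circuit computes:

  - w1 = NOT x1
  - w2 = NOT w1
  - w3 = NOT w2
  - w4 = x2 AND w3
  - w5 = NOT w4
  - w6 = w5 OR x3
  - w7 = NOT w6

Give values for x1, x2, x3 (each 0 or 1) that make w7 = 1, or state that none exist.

w7 = NOT w6 must be 1, so w6 = 0.
w6 = w5 OR x3 must be 0, so both w5 = 0 and x3 = 0.
w5 = NOT w4 must be 0, so w4 = 1.
Check with x1=0 x2=1 x3=0:
w1 = NOT x1 = NOT 0 = 1
w2 = NOT w1 = NOT 1 = 0
w3 = NOT w2 = NOT 0 = 1
w4 = x2 AND w3 = 1 AND 1 = 1
w5 = NOT w4 = NOT 1 = 0
w6 = w5 OR x3 = 0 OR 0 = 0
w7 = NOT w6 = NOT 0 = 1
So w7 = 1 as required.

x1=0 x2=1 x3=0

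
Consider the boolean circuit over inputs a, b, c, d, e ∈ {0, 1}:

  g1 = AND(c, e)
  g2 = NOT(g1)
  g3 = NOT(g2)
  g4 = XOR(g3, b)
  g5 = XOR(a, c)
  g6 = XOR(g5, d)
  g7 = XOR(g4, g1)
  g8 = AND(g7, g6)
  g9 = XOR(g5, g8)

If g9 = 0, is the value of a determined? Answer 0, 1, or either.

Both values of a occur among assignments with g9 = 0:
  a=0: a=0, b=0, c=0, d=0, e=0
  a=1: a=1, b=0, c=1, d=0, e=0

either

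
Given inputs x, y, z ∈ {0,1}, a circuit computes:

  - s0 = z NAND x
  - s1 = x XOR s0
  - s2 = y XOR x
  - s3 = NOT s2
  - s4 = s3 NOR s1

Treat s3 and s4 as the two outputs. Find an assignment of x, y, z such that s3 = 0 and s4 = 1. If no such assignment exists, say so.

Check with x=1, y=0, z=0:
s0 = z NAND x = 0 NAND 1 = 1
s1 = x XOR s0 = 1 XOR 1 = 0
s2 = y XOR x = 0 XOR 1 = 1
s3 = NOT s2 = NOT 1 = 0
s4 = s3 NOR s1 = 0 NOR 0 = 1
So s3 = 0 and s4 = 1.

x=1, y=0, z=0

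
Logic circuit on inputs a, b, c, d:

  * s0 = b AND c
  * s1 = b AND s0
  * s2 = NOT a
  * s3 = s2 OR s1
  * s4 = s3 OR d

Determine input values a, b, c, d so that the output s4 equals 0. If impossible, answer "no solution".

Check with a=1, b=0, c=1, d=0:
s0 = b AND c = 0 AND 1 = 0
s1 = b AND s0 = 0 AND 0 = 0
s2 = NOT a = NOT 1 = 0
s3 = s2 OR s1 = 0 OR 0 = 0
s4 = s3 OR d = 0 OR 0 = 0
So s4 = 0 as required.

a=1, b=0, c=1, d=0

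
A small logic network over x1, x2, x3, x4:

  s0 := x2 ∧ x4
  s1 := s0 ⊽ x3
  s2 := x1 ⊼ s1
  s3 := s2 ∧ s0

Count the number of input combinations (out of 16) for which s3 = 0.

s3 = s2 ∧ s0 must be 0, so at least one of s2, s0 is 0.
Enumerating the 16 input combinations, 12 give s3 = 0 and 4 give s3 = 1.

12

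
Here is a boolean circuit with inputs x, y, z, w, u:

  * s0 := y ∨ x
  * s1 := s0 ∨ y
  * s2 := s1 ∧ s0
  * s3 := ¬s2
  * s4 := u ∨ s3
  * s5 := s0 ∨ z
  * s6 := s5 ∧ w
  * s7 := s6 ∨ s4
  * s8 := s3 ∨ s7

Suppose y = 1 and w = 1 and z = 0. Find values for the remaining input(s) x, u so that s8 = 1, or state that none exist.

x=0, u=0

s8 = s3 ∨ s7 must be 1, so at least one of s3, s7 is 1.
Check with y = 1 and w = 1 and z = 0 and x=0, u=0:
s0 = y ∨ x = 1 ∨ 0 = 1
s1 = s0 ∨ y = 1 ∨ 1 = 1
s2 = s1 ∧ s0 = 1 ∧ 1 = 1
s3 = ¬s2 = ¬1 = 0
s4 = u ∨ s3 = 0 ∨ 0 = 0
s5 = s0 ∨ z = 1 ∨ 0 = 1
s6 = s5 ∧ w = 1 ∧ 1 = 1
s7 = s6 ∨ s4 = 1 ∨ 0 = 1
s8 = s3 ∨ s7 = 0 ∨ 1 = 1
So s8 = 1.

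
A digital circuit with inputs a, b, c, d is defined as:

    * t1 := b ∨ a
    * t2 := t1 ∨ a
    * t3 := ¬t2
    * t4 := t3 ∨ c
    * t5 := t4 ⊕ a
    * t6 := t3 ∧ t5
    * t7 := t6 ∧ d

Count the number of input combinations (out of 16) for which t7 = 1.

2

t7 = t6 ∧ d must be 1, so both t6 = 1 and d = 1.
t6 = t3 ∧ t5 must be 1, so both t3 = 1 and t5 = 1.
Satisfying assignments:
  a=0, b=0, c=0, d=1
  a=0, b=0, c=1, d=1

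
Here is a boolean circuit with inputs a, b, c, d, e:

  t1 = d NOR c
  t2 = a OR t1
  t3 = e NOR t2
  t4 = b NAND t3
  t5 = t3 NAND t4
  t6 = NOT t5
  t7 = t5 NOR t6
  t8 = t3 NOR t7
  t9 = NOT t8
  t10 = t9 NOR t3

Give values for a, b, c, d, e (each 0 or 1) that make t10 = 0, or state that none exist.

a=0, b=0, c=1, d=0, e=0

t10 = t9 NOR t3 must be 0, so at least one of t9, t3 is 1.
Check with a=0, b=0, c=1, d=0, e=0:
t1 = d NOR c = 0 NOR 1 = 0
t2 = a OR t1 = 0 OR 0 = 0
t3 = e NOR t2 = 0 NOR 0 = 1
t4 = b NAND t3 = 0 NAND 1 = 1
t5 = t3 NAND t4 = 1 NAND 1 = 0
t6 = NOT t5 = NOT 0 = 1
t7 = t5 NOR t6 = 0 NOR 1 = 0
t8 = t3 NOR t7 = 1 NOR 0 = 0
t9 = NOT t8 = NOT 0 = 1
t10 = t9 NOR t3 = 1 NOR 1 = 0
So t10 = 0 as required.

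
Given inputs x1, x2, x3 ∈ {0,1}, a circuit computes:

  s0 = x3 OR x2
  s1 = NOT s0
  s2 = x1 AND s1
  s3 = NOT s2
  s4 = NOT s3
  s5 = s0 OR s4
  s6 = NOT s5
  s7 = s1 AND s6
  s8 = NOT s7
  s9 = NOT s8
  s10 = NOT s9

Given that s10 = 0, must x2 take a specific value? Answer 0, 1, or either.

0

s10 = NOT s9 must be 0, so s9 = 1.
s9 = NOT s8 must be 1, so s8 = 0.
Every assignment with s10 = 0 has x2 = 0; there are 1 such assignment(s).
  x1=0, x2=0, x3=0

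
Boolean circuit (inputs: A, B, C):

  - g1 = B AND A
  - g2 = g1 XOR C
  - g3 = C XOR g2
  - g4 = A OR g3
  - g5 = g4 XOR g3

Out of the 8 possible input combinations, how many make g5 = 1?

g5 = g4 XOR g3 must be 1, so g4 and g3 differ.
Satisfying assignments:
  A=1, B=0, C=0
  A=1, B=0, C=1

2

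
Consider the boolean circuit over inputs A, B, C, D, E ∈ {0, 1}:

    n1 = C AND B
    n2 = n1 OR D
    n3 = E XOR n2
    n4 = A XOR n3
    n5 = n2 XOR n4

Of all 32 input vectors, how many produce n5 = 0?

n5 = n2 XOR n4 must be 0, so n2 and n4 are equal.
Enumerating the 32 input combinations, 16 give n5 = 0 and 16 give n5 = 1.

16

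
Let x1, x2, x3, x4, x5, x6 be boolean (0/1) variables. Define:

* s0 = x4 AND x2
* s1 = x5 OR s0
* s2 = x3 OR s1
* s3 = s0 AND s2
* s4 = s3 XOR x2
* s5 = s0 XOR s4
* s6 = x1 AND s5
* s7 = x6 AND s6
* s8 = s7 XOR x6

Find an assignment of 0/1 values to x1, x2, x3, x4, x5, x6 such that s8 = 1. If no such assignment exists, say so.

x1=0, x2=0, x3=1, x4=0, x5=1, x6=1

s8 = s7 XOR x6 must be 1, so s7 and x6 differ.
Check with x1=0, x2=0, x3=1, x4=0, x5=1, x6=1:
s0 = x4 AND x2 = 0 AND 0 = 0
s1 = x5 OR s0 = 1 OR 0 = 1
s2 = x3 OR s1 = 1 OR 1 = 1
s3 = s0 AND s2 = 0 AND 1 = 0
s4 = s3 XOR x2 = 0 XOR 0 = 0
s5 = s0 XOR s4 = 0 XOR 0 = 0
s6 = x1 AND s5 = 0 AND 0 = 0
s7 = x6 AND s6 = 1 AND 0 = 0
s8 = s7 XOR x6 = 0 XOR 1 = 1
So s8 = 1 as required.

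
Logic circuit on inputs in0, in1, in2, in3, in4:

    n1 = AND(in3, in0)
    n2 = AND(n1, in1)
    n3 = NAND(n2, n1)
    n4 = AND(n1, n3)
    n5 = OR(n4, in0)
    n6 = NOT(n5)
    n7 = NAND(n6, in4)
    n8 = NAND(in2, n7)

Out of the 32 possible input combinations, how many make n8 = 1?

20

n8 = NAND(in2, n7) must be 1, so at least one of in2, n7 is 0.
Enumerating the 32 input combinations, 20 give n8 = 1 and 12 give n8 = 0.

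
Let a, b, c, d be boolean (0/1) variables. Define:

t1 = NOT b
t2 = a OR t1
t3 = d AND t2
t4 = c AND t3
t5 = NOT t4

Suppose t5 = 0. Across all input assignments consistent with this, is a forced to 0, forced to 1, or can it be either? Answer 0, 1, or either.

Both values of a occur among assignments with t5 = 0:
  a=0: a=0, b=0, c=1, d=1
  a=1: a=1, b=0, c=1, d=1

either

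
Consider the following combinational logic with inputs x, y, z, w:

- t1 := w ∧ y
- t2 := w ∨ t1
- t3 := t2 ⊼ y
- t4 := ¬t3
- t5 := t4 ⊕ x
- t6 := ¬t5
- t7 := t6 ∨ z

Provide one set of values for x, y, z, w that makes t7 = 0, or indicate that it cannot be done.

t7 = t6 ∨ z must be 0, so both t6 = 0 and z = 0.
Check with x=0 y=1 z=0 w=1:
t1 = w ∧ y = 1 ∧ 1 = 1
t2 = w ∨ t1 = 1 ∨ 1 = 1
t3 = t2 ⊼ y = 1 ⊼ 1 = 0
t4 = ¬t3 = ¬0 = 1
t5 = t4 ⊕ x = 1 ⊕ 0 = 1
t6 = ¬t5 = ¬1 = 0
t7 = t6 ∨ z = 0 ∨ 0 = 0
So t7 = 0 as required.

x=0 y=1 z=0 w=1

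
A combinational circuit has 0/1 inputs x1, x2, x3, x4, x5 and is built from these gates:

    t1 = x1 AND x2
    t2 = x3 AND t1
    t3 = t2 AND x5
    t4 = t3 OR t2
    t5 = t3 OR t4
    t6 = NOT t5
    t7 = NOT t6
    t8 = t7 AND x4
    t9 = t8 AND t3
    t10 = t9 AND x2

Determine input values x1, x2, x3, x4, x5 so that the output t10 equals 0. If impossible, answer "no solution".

x1=0, x2=0, x3=1, x4=0, x5=1

t10 = t9 AND x2 must be 0, so at least one of t9, x2 is 0.
Check with x1=0, x2=0, x3=1, x4=0, x5=1:
t1 = x1 AND x2 = 0 AND 0 = 0
t2 = x3 AND t1 = 1 AND 0 = 0
t3 = t2 AND x5 = 0 AND 1 = 0
t4 = t3 OR t2 = 0 OR 0 = 0
t5 = t3 OR t4 = 0 OR 0 = 0
t6 = NOT t5 = NOT 0 = 1
t7 = NOT t6 = NOT 1 = 0
t8 = t7 AND x4 = 0 AND 0 = 0
t9 = t8 AND t3 = 0 AND 0 = 0
t10 = t9 AND x2 = 0 AND 0 = 0
So t10 = 0 as required.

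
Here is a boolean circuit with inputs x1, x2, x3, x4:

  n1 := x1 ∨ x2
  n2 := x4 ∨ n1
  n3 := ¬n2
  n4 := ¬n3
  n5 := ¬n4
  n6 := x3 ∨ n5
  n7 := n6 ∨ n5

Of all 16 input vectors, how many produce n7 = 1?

9

n7 = n6 ∨ n5 must be 1, so at least one of n6, n5 is 1.
Enumerating the 16 input combinations, 9 give n7 = 1 and 7 give n7 = 0.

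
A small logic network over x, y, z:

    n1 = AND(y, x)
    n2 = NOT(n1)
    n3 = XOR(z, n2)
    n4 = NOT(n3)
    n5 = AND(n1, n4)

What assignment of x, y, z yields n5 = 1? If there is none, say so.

x=1, y=1, z=0

n5 = AND(n1, n4) must be 1, so both n1 = 1 and n4 = 1.
n1 = AND(y, x) must be 1, so both y = 1 and x = 1.
n4 = NOT(n3) must be 1, so n3 = 0.
Check with x=1, y=1, z=0:
n1 = AND(y, x) = AND(1, 1) = 1
n2 = NOT(n1) = NOT 1 = 0
n3 = XOR(z, n2) = XOR(0, 0) = 0
n4 = NOT(n3) = NOT 0 = 1
n5 = AND(n1, n4) = AND(1, 1) = 1
So n5 = 1 as required.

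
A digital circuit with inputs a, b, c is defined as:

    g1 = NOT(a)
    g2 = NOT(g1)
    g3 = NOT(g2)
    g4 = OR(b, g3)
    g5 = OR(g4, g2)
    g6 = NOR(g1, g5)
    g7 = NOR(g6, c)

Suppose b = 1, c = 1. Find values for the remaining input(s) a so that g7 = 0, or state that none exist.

g7 = NOR(g6, c) must be 0, so at least one of g6, c is 1.
Check with b = 1, c = 1 and a=0:
g1 = NOT(a) = NOT 0 = 1
g2 = NOT(g1) = NOT 1 = 0
g3 = NOT(g2) = NOT 0 = 1
g4 = OR(b, g3) = OR(1, 1) = 1
g5 = OR(g4, g2) = OR(1, 0) = 1
g6 = NOR(g1, g5) = NOR(1, 1) = 0
g7 = NOR(g6, c) = NOR(0, 1) = 0
So g7 = 0.

a=0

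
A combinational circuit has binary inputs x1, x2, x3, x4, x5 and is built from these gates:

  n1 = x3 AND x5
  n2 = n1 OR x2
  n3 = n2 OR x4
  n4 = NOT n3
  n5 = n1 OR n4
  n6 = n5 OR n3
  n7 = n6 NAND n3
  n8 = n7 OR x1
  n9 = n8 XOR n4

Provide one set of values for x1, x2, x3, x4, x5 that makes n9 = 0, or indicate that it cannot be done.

x1=1 x2=0 x3=1 x4=0 x5=0

Check with x1=1 x2=0 x3=1 x4=0 x5=0:
n1 = x3 AND x5 = 1 AND 0 = 0
n2 = n1 OR x2 = 0 OR 0 = 0
n3 = n2 OR x4 = 0 OR 0 = 0
n4 = NOT n3 = NOT 0 = 1
n5 = n1 OR n4 = 0 OR 1 = 1
n6 = n5 OR n3 = 1 OR 0 = 1
n7 = n6 NAND n3 = 1 NAND 0 = 1
n8 = n7 OR x1 = 1 OR 1 = 1
n9 = n8 XOR n4 = 1 XOR 1 = 0
So n9 = 0 as required.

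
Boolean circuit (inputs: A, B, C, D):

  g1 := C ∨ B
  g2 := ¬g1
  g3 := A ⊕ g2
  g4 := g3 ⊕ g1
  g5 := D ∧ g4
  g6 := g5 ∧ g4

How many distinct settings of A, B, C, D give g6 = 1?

4

g6 = g5 ∧ g4 must be 1, so both g5 = 1 and g4 = 1.
Satisfying assignments:
  A=0, B=0, C=0, D=1
  A=0, B=0, C=1, D=1
  A=0, B=1, C=0, D=1
  A=0, B=1, C=1, D=1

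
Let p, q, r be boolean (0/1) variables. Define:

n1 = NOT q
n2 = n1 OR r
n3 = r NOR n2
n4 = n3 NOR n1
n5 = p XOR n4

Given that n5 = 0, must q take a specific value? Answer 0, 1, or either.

Both values of q occur among assignments with n5 = 0:
  q=0: p=0, q=0, r=0
  q=1: p=0, q=1, r=0

either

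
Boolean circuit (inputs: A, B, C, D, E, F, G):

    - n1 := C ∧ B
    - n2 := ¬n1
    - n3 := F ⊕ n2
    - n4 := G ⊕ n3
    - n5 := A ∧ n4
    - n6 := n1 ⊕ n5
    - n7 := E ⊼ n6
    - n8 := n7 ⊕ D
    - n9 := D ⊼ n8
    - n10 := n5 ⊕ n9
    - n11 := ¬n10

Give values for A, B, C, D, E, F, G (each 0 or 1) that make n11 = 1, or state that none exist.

Check with A=1, B=0, C=1, D=1, E=0, F=0, G=0:
n1 = C ∧ B = 1 ∧ 0 = 0
n2 = ¬n1 = ¬0 = 1
n3 = F ⊕ n2 = 0 ⊕ 1 = 1
n4 = G ⊕ n3 = 0 ⊕ 1 = 1
n5 = A ∧ n4 = 1 ∧ 1 = 1
n6 = n1 ⊕ n5 = 0 ⊕ 1 = 1
n7 = E ⊼ n6 = 0 ⊼ 1 = 1
n8 = n7 ⊕ D = 1 ⊕ 1 = 0
n9 = D ⊼ n8 = 1 ⊼ 0 = 1
n10 = n5 ⊕ n9 = 1 ⊕ 1 = 0
n11 = ¬n10 = ¬0 = 1
So n11 = 1 as required.

A=1, B=0, C=1, D=1, E=0, F=0, G=0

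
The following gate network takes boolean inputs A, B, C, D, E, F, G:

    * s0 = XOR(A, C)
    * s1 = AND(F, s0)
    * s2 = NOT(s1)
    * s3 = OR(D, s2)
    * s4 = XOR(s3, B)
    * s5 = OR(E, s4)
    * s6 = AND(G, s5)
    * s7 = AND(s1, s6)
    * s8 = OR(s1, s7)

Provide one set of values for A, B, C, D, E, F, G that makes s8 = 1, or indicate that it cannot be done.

s8 = OR(s1, s7) must be 1, so at least one of s1, s7 is 1.
Check with A=0 B=0 C=1 D=0 E=1 F=1 G=0:
s0 = XOR(A, C) = XOR(0, 1) = 1
s1 = AND(F, s0) = AND(1, 1) = 1
s2 = NOT(s1) = NOT 1 = 0
s3 = OR(D, s2) = OR(0, 0) = 0
s4 = XOR(s3, B) = XOR(0, 0) = 0
s5 = OR(E, s4) = OR(1, 0) = 1
s6 = AND(G, s5) = AND(0, 1) = 0
s7 = AND(s1, s6) = AND(1, 0) = 0
s8 = OR(s1, s7) = OR(1, 0) = 1
So s8 = 1 as required.

A=0 B=0 C=1 D=0 E=1 F=1 G=0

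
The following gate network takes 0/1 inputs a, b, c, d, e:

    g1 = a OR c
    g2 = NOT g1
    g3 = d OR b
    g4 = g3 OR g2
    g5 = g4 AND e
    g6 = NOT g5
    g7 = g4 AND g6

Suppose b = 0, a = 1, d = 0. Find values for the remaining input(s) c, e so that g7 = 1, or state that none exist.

With b = 0, a = 1, d = 0 fixed, none of the 4 settings of c, e give g7 = 1.
For example, with c=1, e=1:
g1 = a OR c = 1 OR 1 = 1
g2 = NOT g1 = NOT 1 = 0
g3 = d OR b = 0 OR 0 = 0
g4 = g3 OR g2 = 0 OR 0 = 0
g5 = g4 AND e = 0 AND 1 = 0
g6 = NOT g5 = NOT 0 = 1
g7 = g4 AND g6 = 0 AND 1 = 0
giving g7 = 0 ≠ 1.

no solution exists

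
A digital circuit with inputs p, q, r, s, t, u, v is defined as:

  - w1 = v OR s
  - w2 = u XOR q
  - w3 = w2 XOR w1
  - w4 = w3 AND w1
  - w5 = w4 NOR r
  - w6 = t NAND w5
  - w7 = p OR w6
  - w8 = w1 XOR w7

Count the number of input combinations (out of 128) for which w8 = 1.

w8 = w1 XOR w7 must be 1, so w1 and w7 differ.
Enumerating the 128 input combinations, 34 give w8 = 1 and 94 give w8 = 0.

34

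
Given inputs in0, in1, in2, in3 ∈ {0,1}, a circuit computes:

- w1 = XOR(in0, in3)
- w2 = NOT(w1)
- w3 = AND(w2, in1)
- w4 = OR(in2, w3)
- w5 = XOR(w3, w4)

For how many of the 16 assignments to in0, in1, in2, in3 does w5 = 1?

w5 = XOR(w3, w4) must be 1, so w3 and w4 differ.
Satisfying assignments:
  in0=0, in1=0, in2=1, in3=0
  in0=0, in1=0, in2=1, in3=1
  in0=0, in1=1, in2=1, in3=1
  in0=1, in1=0, in2=1, in3=0
  in0=1, in1=0, in2=1, in3=1
  in0=1, in1=1, in2=1, in3=0

6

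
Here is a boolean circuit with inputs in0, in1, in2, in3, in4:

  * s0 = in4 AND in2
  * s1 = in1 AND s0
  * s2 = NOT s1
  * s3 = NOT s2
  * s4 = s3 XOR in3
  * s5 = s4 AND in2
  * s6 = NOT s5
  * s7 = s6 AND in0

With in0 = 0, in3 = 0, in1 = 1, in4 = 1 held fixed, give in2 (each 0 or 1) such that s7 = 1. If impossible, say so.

no solution exists

With in0 = 0, in3 = 0, in1 = 1, in4 = 1 fixed, none of the 2 settings of in2 give s7 = 1.
For example, with in2=1:
s0 = in4 AND in2 = 1 AND 1 = 1
s1 = in1 AND s0 = 1 AND 1 = 1
s2 = NOT s1 = NOT 1 = 0
s3 = NOT s2 = NOT 0 = 1
s4 = s3 XOR in3 = 1 XOR 0 = 1
s5 = s4 AND in2 = 1 AND 1 = 1
s6 = NOT s5 = NOT 1 = 0
s7 = s6 AND in0 = 0 AND 0 = 0
giving s7 = 0 ≠ 1.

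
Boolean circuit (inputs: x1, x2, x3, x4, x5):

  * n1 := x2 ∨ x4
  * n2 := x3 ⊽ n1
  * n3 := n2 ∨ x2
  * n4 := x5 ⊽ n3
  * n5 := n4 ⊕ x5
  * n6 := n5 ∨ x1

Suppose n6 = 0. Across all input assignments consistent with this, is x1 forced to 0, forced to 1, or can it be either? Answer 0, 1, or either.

n6 = n5 ∨ x1 must be 0, so both n5 = 0 and x1 = 0.
Every assignment with n6 = 0 has x1 = 0; there are 5 such assignment(s).

0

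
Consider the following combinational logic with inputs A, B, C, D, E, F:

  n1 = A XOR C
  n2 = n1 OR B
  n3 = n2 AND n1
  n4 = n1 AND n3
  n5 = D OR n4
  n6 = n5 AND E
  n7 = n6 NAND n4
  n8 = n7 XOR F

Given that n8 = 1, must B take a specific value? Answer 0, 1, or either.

either

Both values of B occur among assignments with n8 = 1:
  B=0: A=0, B=0, C=0, D=0, E=0, F=0
  B=1: A=0, B=1, C=0, D=0, E=0, F=0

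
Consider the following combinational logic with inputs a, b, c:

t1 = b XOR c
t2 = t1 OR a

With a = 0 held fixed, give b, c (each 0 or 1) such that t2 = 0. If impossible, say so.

b=1, c=1

t2 = t1 OR a must be 0, so both t1 = 0 and a = 0.
t1 = b XOR c must be 0, so b and c are equal.
Check with a = 0 and b=1, c=1:
t1 = b XOR c = 1 XOR 1 = 0
t2 = t1 OR a = 0 OR 0 = 0
So t2 = 0.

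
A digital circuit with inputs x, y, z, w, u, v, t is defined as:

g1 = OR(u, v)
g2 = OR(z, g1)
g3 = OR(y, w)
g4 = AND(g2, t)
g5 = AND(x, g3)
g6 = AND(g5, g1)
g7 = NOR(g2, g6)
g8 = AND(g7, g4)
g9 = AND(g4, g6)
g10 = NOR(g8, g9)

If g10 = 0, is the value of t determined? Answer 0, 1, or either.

1

g10 = NOR(g8, g9) must be 0, so at least one of g8, g9 is 1.
Every assignment with g10 = 0 has t = 1; there are 18 such assignment(s).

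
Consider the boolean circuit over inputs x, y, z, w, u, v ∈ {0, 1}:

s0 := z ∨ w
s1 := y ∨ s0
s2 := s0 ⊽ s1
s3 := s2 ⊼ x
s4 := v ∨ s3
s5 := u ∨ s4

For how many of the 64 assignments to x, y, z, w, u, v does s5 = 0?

s5 = u ∨ s4 must be 0, so both u = 0 and s4 = 0.
s4 = v ∨ s3 must be 0, so both v = 0 and s3 = 0.
Satisfying assignments:
  x=1, y=0, z=0, w=0, u=0, v=0

1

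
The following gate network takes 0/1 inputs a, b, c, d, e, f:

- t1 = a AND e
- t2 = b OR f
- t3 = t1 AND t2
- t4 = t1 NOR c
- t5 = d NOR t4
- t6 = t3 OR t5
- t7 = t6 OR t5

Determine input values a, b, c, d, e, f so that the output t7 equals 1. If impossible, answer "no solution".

t7 = t6 OR t5 must be 1, so at least one of t6, t5 is 1.
Check with a=1, b=0, c=0, d=0, e=1, f=0:
t1 = a AND e = 1 AND 1 = 1
t2 = b OR f = 0 OR 0 = 0
t3 = t1 AND t2 = 1 AND 0 = 0
t4 = t1 NOR c = 1 NOR 0 = 0
t5 = d NOR t4 = 0 NOR 0 = 1
t6 = t3 OR t5 = 0 OR 1 = 1
t7 = t6 OR t5 = 1 OR 1 = 1
So t7 = 1 as required.

a=1, b=0, c=0, d=0, e=1, f=0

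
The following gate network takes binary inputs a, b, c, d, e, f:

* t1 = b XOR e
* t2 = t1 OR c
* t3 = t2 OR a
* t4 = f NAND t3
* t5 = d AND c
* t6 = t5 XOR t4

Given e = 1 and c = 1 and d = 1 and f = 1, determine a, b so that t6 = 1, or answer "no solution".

a=0 b=0

t6 = t5 XOR t4 must be 1, so t5 and t4 differ.
Check with e = 1 and c = 1 and d = 1 and f = 1 and a=0, b=0:
t1 = b XOR e = 0 XOR 1 = 1
t2 = t1 OR c = 1 OR 1 = 1
t3 = t2 OR a = 1 OR 0 = 1
t4 = f NAND t3 = 1 NAND 1 = 0
t5 = d AND c = 1 AND 1 = 1
t6 = t5 XOR t4 = 1 XOR 0 = 1
So t6 = 1.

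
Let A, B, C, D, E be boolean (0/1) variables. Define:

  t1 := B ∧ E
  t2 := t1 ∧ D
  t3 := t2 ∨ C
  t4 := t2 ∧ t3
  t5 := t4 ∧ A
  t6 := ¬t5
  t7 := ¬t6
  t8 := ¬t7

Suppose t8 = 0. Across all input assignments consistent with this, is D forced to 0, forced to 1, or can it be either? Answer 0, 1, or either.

1

t8 = ¬t7 must be 0, so t7 = 1.
Every assignment with t8 = 0 has D = 1; there are 2 such assignment(s).
  A=1, B=1, C=0, D=1, E=1
  A=1, B=1, C=1, D=1, E=1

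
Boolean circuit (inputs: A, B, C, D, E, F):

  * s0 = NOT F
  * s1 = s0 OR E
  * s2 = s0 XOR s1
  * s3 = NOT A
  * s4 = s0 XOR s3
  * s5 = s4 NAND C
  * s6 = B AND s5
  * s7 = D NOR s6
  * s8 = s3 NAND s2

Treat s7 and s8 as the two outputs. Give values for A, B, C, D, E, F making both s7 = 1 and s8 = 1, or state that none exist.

A=1, B=1, C=1, D=0, E=1, F=0

Check with A=1, B=1, C=1, D=0, E=1, F=0:
s0 = NOT F = NOT 0 = 1
s1 = s0 OR E = 1 OR 1 = 1
s2 = s0 XOR s1 = 1 XOR 1 = 0
s3 = NOT A = NOT 1 = 0
s4 = s0 XOR s3 = 1 XOR 0 = 1
s5 = s4 NAND C = 1 NAND 1 = 0
s6 = B AND s5 = 1 AND 0 = 0
s7 = D NOR s6 = 0 NOR 0 = 1
s8 = s3 NAND s2 = 0 NAND 0 = 1
So s7 = 1 and s8 = 1.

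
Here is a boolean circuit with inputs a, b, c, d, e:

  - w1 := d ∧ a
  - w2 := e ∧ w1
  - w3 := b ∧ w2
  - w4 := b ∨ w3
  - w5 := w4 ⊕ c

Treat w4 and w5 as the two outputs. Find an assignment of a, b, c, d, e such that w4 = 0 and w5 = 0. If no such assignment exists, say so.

a=1, b=0, c=0, d=1, e=0

Check with a=1, b=0, c=0, d=1, e=0:
w1 = d ∧ a = 1 ∧ 1 = 1
w2 = e ∧ w1 = 0 ∧ 1 = 0
w3 = b ∧ w2 = 0 ∧ 0 = 0
w4 = b ∨ w3 = 0 ∨ 0 = 0
w5 = w4 ⊕ c = 0 ⊕ 0 = 0
So w4 = 0 and w5 = 0.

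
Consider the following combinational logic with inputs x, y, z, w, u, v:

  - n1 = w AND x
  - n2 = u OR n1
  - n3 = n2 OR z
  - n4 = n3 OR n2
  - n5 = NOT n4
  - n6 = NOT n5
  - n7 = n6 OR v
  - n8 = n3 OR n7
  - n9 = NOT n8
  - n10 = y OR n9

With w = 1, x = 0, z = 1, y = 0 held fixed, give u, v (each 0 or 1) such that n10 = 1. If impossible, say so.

no solution exists

With w = 1, x = 0, z = 1, y = 0 fixed, none of the 4 settings of u, v give n10 = 1.
For example, with u=1, v=0:
n1 = w AND x = 1 AND 0 = 0
n2 = u OR n1 = 1 OR 0 = 1
n3 = n2 OR z = 1 OR 1 = 1
n4 = n3 OR n2 = 1 OR 1 = 1
n5 = NOT n4 = NOT 1 = 0
n6 = NOT n5 = NOT 0 = 1
n7 = n6 OR v = 1 OR 0 = 1
n8 = n3 OR n7 = 1 OR 1 = 1
n9 = NOT n8 = NOT 1 = 0
n10 = y OR n9 = 0 OR 0 = 0
giving n10 = 0 ≠ 1.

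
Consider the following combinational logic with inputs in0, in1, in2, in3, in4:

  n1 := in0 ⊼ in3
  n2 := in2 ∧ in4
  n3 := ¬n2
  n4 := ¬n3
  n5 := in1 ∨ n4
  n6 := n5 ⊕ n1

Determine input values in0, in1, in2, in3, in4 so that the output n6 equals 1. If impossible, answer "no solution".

in0=1 in1=0 in2=1 in3=0 in4=0

n6 = n5 ⊕ n1 must be 1, so n5 and n1 differ.
Check with in0=1 in1=0 in2=1 in3=0 in4=0:
n1 = in0 ⊼ in3 = 1 ⊼ 0 = 1
n2 = in2 ∧ in4 = 1 ∧ 0 = 0
n3 = ¬n2 = ¬0 = 1
n4 = ¬n3 = ¬1 = 0
n5 = in1 ∨ n4 = 0 ∨ 0 = 0
n6 = n5 ⊕ n1 = 0 ⊕ 1 = 1
So n6 = 1 as required.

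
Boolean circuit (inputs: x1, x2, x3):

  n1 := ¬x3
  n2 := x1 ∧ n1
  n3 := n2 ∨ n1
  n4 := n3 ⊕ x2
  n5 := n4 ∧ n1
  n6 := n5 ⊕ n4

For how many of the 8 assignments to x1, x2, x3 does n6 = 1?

2

n6 = n5 ⊕ n4 must be 1, so n5 and n4 differ.
Satisfying assignments:
  x1=0, x2=1, x3=1
  x1=1, x2=1, x3=1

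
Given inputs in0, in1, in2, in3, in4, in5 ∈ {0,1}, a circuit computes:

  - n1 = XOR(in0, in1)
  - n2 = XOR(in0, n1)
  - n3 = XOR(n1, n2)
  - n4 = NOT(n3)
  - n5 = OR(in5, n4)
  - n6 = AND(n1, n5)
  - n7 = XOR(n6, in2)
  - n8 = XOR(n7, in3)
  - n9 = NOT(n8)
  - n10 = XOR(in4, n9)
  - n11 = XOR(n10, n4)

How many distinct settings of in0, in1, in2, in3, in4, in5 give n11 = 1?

32

n11 = XOR(n10, n4) must be 1, so n10 and n4 differ.
Enumerating the 64 input combinations, 32 give n11 = 1 and 32 give n11 = 0.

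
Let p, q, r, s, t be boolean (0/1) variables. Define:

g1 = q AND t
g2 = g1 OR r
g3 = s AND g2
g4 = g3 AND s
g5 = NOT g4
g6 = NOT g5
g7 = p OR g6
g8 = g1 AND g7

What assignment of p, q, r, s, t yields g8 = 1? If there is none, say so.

Check with p=0, q=1, r=1, s=1, t=1:
g1 = q AND t = 1 AND 1 = 1
g2 = g1 OR r = 1 OR 1 = 1
g3 = s AND g2 = 1 AND 1 = 1
g4 = g3 AND s = 1 AND 1 = 1
g5 = NOT g4 = NOT 1 = 0
g6 = NOT g5 = NOT 0 = 1
g7 = p OR g6 = 0 OR 1 = 1
g8 = g1 AND g7 = 1 AND 1 = 1
So g8 = 1 as required.

p=0, q=1, r=1, s=1, t=1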